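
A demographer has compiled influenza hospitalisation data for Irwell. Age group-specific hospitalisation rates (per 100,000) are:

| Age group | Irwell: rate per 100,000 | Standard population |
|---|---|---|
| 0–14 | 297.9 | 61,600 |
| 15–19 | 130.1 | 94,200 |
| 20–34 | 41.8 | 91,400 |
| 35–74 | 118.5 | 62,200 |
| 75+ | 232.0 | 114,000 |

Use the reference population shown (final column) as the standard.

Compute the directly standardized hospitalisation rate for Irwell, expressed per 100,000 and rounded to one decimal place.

161.2

Standard total = 423,400; weights = 0.1455, 0.2225, 0.2159, 0.1469, 0.2692.
Standardized rate: 0.1455×297.9 + 0.2225×130.1 + 0.2159×41.8 + 0.1469×118.5 + 0.2692×232.0 = 161.1839 per 100,000.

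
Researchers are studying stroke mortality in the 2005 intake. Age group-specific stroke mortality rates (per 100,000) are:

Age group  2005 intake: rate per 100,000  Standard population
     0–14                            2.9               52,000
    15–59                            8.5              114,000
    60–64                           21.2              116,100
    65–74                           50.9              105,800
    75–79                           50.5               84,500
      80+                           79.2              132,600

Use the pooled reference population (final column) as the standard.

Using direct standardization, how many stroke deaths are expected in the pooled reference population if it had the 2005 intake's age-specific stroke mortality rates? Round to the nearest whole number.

237

Expected stroke deaths = Σ (standard pop × age-specific rate ÷ 100,000)
= 52,000×2.9/100,000 + 114,000×8.5/100,000 + 116,100×21.2/100,000 + 105,800×50.9/100,000 + 84,500×50.5/100,000 + 132,600×79.2/100,000
= 1.51 + 9.69 + 24.61 + 53.85 + 42.67 + 105.02 = 237.36.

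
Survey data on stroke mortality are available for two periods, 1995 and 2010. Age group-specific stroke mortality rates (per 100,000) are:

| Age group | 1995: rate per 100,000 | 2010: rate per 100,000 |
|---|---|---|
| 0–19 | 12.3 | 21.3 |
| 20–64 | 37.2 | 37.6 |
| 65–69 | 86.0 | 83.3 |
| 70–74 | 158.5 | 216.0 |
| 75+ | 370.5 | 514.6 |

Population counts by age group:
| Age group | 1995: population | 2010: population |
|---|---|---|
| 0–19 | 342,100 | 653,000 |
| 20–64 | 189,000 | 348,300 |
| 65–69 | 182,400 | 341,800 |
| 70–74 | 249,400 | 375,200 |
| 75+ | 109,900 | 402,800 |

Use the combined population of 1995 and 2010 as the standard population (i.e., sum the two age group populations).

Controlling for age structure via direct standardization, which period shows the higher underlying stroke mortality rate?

Combined standard total = 3,193,900; weights = 0.3116, 0.1682, 0.1641, 0.1956, 0.1605.
1995: 0.3116×12.3 + 0.1682×37.2 + 0.1641×86.0 + 0.1956×158.5 + 0.1605×370.5 = 114.6758 per 100,000.
2010: 0.3116×21.3 + 0.1682×37.6 + 0.1641×83.3 + 0.1956×216.0 + 0.1605×514.6 = 151.4803 per 100,000.

2010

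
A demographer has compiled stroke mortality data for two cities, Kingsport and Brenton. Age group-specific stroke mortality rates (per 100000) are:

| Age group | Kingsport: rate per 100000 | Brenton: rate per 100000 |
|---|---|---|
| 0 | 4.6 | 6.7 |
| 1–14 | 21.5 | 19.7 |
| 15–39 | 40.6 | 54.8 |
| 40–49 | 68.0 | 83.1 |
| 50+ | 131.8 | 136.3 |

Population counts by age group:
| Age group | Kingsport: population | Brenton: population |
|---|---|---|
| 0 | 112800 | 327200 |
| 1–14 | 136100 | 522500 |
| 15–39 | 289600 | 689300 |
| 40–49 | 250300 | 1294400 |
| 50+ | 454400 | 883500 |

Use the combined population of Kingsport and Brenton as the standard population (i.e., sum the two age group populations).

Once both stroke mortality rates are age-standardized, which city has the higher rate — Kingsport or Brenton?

Brenton

Combined standard total = 4960100; weights = 0.0887, 0.1328, 0.1974, 0.3114, 0.2697.
Kingsport: 0.0887×4.6 + 0.1328×21.5 + 0.1974×40.6 + 0.3114×68.0 + 0.2697×131.8 = 68.0031 per 100000.
Brenton: 0.0887×6.7 + 0.1328×19.7 + 0.1974×54.8 + 0.3114×83.1 + 0.2697×136.3 = 76.6691 per 100000.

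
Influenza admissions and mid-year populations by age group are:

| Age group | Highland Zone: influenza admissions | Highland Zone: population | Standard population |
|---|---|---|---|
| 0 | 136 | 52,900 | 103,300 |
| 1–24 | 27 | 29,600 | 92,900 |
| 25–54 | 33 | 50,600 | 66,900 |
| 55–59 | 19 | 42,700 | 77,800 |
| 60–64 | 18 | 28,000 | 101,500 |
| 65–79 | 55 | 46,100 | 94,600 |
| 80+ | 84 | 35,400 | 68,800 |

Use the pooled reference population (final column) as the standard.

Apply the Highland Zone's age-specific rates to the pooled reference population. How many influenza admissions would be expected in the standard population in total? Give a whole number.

Age-specific rates per 100,000 for the Highland Zone: 257.09, 91.22, 65.22, 44.50, 64.29, 119.31, 237.29.
Expected influenza admissions = Σ (standard pop × age-specific rate ÷ 100,000)
= 103,300×257.09/100,000 + 92,900×91.22/100,000 + 66,900×65.22/100,000 + 77,800×44.50/100,000 + 101,500×64.29/100,000 + 94,600×119.31/100,000 + 68,800×237.29/100,000
= 265.57 + 84.74 + 43.63 + 34.62 + 65.25 + 112.86 + 163.25 = 769.93.

770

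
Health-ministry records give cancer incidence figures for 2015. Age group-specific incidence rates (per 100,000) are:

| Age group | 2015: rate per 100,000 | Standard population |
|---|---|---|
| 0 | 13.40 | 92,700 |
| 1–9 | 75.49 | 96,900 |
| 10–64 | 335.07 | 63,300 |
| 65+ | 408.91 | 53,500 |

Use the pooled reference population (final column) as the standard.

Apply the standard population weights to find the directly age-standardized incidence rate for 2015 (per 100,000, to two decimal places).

Standard total = 306,400; weights = 0.3025, 0.3163, 0.2066, 0.1746.
Standardized rate: 0.3025×13.40 + 0.3163×75.49 + 0.2066×335.07 + 0.1746×408.91 = 168.5502 per 100,000.

168.55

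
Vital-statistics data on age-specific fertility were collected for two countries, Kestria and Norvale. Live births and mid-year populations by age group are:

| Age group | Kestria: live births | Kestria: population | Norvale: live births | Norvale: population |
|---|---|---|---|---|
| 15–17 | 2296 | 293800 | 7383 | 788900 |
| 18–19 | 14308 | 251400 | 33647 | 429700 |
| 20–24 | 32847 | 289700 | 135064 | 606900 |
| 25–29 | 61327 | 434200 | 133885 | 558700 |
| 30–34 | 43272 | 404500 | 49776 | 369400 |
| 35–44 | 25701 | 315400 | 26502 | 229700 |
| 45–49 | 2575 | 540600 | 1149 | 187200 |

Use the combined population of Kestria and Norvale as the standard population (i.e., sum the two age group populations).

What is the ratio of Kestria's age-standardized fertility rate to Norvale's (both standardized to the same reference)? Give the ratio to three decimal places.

0.624

Age-specific rates per 1000 for Kestria: 7.815, 56.913, 113.383, 141.241, 106.977, 81.487, 4.763.
For Norvale: 9.359, 78.303, 222.547, 239.637, 134.748, 115.377, 6.138.
Combined standard total = 5700100; weights = 0.1899, 0.1195, 0.1573, 0.1742, 0.1358, 0.0956, 0.1277.
Kestria: 0.1899×7.815 + 0.1195×56.913 + 0.1573×113.383 + 0.1742×141.241 + 0.1358×106.977 + 0.0956×81.487 + 0.1277×4.763 = 73.6473 per 1000.
Norvale: 0.1899×9.359 + 0.1195×78.303 + 0.1573×222.547 + 0.1742×239.637 + 0.1358×134.748 + 0.0956×115.377 + 0.1277×6.138 = 117.9939 per 1000.
Ratio = 73.6473 ÷ 117.9939 = 0.62416.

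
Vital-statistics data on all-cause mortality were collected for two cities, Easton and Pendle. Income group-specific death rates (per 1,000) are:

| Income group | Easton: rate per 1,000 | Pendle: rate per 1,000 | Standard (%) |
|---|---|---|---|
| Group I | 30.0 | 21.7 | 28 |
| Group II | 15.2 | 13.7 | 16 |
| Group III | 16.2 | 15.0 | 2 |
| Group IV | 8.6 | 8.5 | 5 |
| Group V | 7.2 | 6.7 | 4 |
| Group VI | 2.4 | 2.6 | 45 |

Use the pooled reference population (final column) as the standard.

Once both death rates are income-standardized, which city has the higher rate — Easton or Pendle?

Easton

Standard weights: 0.28, 0.16, 0.02, 0.05, 0.04, 0.45.
Easton: 0.2800×30.0 + 0.1600×15.2 + 0.0200×16.2 + 0.0500×8.6 + 0.0400×7.2 + 0.4500×2.4 = 12.9540 per 1,000.
Pendle: 0.2800×21.7 + 0.1600×13.7 + 0.0200×15.0 + 0.0500×8.5 + 0.0400×6.7 + 0.4500×2.6 = 10.4310 per 1,000.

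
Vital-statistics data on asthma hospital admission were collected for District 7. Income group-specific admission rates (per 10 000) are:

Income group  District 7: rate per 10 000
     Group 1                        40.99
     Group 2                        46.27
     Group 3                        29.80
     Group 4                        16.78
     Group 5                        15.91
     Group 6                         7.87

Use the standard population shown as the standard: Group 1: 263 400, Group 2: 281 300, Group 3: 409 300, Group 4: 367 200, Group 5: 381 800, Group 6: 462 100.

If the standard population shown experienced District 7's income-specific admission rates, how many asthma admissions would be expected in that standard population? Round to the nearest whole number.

Expected asthma admissions = Σ (standard pop × income-specific rate ÷ 10 000)
= 263 400×40.99/10 000 + 281 300×46.27/10 000 + 409 300×29.80/10 000 + 367 200×16.78/10 000 + 381 800×15.91/10 000 + 462 100×7.87/10 000
= 1079.68 + 1301.58 + 1219.71 + 616.16 + 607.44 + 363.67 = 5188.24.

5188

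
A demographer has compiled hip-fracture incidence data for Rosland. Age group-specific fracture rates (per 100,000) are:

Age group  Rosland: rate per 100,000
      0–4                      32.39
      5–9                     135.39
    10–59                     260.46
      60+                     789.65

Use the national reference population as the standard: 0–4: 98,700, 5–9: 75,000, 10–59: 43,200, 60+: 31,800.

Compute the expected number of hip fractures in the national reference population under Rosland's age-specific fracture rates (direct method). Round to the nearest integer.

Expected hip fractures = Σ (standard pop × age-specific rate ÷ 100,000)
= 98,700×32.39/100,000 + 75,000×135.39/100,000 + 43,200×260.46/100,000 + 31,800×789.65/100,000
= 31.97 + 101.54 + 112.52 + 251.11 = 497.14.

497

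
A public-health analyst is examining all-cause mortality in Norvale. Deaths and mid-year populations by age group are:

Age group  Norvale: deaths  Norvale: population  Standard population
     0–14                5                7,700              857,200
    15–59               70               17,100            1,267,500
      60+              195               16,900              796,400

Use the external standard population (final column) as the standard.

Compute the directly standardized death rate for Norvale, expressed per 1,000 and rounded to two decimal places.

5.11

Age-specific rates per 1,000 for Norvale: 0.649, 4.094, 11.538.
Standard total = 2,921,100; weights = 0.2935, 0.4339, 0.2726.
Standardized rate: 0.2935×0.649 + 0.4339×4.094 + 0.2726×11.538 = 5.1126 per 1,000.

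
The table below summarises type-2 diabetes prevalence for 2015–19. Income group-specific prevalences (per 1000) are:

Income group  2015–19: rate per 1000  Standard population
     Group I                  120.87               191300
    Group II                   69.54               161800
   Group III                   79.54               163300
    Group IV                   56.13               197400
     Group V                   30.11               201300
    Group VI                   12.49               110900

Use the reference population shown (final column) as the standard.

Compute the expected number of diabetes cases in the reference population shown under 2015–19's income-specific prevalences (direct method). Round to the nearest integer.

Expected diabetes cases = Σ (standard pop × income-specific rate ÷ 1000)
= 191300×120.87/1000 + 161800×69.54/1000 + 163300×79.54/1000 + 197400×56.13/1000 + 201300×30.11/1000 + 110900×12.49/1000
= 23122.43 + 11251.57 + 12988.88 + 11080.06 + 6061.14 + 1385.14 = 65889.23.

65889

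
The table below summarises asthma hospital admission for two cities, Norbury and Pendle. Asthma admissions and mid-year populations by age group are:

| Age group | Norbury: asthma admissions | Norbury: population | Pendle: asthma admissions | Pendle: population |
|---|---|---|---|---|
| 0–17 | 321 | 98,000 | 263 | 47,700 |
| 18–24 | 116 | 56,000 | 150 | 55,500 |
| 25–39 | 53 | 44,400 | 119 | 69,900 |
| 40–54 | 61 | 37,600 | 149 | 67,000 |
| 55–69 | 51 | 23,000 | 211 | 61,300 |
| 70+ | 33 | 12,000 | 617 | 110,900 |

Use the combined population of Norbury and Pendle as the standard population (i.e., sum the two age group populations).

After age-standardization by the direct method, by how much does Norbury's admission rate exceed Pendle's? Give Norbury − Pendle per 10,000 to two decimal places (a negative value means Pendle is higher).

Age-specific rates per 10,000 for Norbury: 32.76, 20.71, 11.94, 16.22, 22.17, 27.50.
For Pendle: 55.14, 27.03, 17.02, 22.24, 34.42, 55.64.
Combined standard total = 683,300; weights = 0.2132, 0.1632, 0.1673, 0.1531, 0.1234, 0.1799.
Norbury: 0.2132×32.76 + 0.1632×20.71 + 0.1673×11.94 + 0.1531×16.22 + 0.1234×22.17 + 0.1799×27.50 = 22.5266 per 10,000.
Pendle: 0.2132×55.14 + 0.1632×27.03 + 0.1673×17.02 + 0.1531×22.24 + 0.1234×34.42 + 0.1799×55.64 = 36.6724 per 10,000.
Difference = 22.5266 − 36.6724 = -14.1458.

-14.15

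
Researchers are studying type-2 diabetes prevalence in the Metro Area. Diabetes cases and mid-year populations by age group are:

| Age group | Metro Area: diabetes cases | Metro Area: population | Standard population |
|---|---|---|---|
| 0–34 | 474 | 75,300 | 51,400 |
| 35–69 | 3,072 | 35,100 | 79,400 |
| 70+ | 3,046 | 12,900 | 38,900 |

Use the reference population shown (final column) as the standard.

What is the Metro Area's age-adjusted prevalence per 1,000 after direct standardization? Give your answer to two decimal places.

Age-specific rates per 1,000 for the Metro Area: 6.295, 87.521, 236.124.
Standard total = 169,700; weights = 0.3029, 0.4679, 0.2292.
Standardized rate: 0.3029×6.295 + 0.4679×87.521 + 0.2292×236.124 = 96.9828 per 1,000.

96.98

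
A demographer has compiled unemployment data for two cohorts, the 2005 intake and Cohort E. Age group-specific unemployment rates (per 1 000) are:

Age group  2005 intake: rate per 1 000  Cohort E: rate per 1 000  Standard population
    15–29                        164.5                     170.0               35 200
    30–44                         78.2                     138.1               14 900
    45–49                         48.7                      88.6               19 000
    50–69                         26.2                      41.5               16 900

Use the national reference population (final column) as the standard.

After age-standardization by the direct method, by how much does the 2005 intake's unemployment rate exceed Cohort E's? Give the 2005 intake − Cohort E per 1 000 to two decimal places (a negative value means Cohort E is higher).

Standard total = 86 000; weights = 0.4093, 0.1733, 0.2209, 0.1965.
The 2005 intake: 0.4093×164.5 + 0.1733×78.2 + 0.2209×48.7 + 0.1965×26.2 = 96.7867 per 1 000.
Cohort E: 0.4093×170.0 + 0.1733×138.1 + 0.2209×88.6 + 0.1965×41.5 = 121.2377 per 1 000.
Difference = 96.7867 − 121.2377 = -24.4509.

-24.45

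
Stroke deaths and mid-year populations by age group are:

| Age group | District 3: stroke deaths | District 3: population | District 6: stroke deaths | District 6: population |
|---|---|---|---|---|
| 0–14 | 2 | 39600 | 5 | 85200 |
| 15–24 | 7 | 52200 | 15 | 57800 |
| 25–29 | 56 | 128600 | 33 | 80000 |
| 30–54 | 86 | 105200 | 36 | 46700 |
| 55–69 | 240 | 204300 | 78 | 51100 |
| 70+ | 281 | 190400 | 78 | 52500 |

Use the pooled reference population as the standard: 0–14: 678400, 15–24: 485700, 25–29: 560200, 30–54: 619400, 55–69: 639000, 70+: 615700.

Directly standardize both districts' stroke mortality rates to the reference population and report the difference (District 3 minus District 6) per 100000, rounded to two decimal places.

-7.10

Age-specific rates per 100000 for District 3: 5.05, 13.41, 43.55, 81.75, 117.47, 147.58.
For District 6: 5.87, 25.95, 41.25, 77.09, 152.64, 148.57.
Standard total = 3598400; weights = 0.1885, 0.1350, 0.1557, 0.1721, 0.1776, 0.1711.
District 3: 0.1885×5.05 + 0.1350×13.41 + 0.1557×43.55 + 0.1721×81.75 + 0.1776×117.47 + 0.1711×147.58 = 69.7262 per 100000.
District 6: 0.1885×5.87 + 0.1350×25.95 + 0.1557×41.25 + 0.1721×77.09 + 0.1776×152.64 + 0.1711×148.57 = 76.8275 per 100000.
Difference = 69.7262 − 76.8275 = -7.1012.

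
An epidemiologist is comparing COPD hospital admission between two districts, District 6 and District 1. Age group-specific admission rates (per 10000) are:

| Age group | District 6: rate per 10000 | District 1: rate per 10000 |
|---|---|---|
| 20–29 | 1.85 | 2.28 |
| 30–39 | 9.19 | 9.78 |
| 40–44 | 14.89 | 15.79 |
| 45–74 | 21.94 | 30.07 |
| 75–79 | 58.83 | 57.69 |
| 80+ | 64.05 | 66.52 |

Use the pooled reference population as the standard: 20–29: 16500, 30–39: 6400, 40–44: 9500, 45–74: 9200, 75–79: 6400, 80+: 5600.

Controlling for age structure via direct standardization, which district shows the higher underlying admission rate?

District 1

Standard total = 53600; weights = 0.3078, 0.1194, 0.1772, 0.1716, 0.1194, 0.1045.
District 6: 0.3078×1.85 + 0.1194×9.19 + 0.1772×14.89 + 0.1716×21.94 + 0.1194×58.83 + 0.1045×64.05 = 21.7880 per 10000.
District 1: 0.3078×2.28 + 0.1194×9.78 + 0.1772×15.79 + 0.1716×30.07 + 0.1194×57.69 + 0.1045×66.52 = 23.6677 per 10000.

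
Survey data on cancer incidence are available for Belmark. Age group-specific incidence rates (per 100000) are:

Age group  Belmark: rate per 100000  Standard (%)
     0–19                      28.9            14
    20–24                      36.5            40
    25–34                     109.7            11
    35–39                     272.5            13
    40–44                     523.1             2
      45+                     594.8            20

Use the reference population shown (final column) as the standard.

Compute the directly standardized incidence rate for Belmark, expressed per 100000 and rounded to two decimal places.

Standard weights: 0.14, 0.40, 0.11, 0.13, 0.02, 0.20.
Standardized rate: 0.1400×28.9 + 0.4000×36.5 + 0.1100×109.7 + 0.1300×272.5 + 0.0200×523.1 + 0.2000×594.8 = 195.5600 per 100000.

195.56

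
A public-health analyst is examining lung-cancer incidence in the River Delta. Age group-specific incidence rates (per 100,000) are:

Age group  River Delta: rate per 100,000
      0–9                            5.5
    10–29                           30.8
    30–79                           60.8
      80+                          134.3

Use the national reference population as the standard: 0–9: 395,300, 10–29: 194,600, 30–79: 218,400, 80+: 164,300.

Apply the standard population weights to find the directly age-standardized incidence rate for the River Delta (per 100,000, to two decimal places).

44.74

Standard total = 972,600; weights = 0.4064, 0.2001, 0.2246, 0.1689.
Standardized rate: 0.4064×5.5 + 0.2001×30.8 + 0.2246×60.8 + 0.1689×134.3 = 44.7379 per 100,000.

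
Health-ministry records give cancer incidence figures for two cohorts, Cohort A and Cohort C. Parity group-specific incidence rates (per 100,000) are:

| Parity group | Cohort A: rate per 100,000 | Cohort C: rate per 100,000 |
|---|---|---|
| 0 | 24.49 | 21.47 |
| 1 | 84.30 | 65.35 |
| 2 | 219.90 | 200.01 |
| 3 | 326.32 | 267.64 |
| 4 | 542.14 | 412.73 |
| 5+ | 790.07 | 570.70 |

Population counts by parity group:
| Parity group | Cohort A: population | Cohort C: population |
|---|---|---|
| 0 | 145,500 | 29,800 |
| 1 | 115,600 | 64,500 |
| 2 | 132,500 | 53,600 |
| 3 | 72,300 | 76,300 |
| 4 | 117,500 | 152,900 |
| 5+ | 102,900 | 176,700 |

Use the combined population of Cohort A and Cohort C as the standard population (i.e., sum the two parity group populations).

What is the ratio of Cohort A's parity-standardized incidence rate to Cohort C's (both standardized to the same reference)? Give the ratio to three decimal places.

1.310

Combined standard total = 1,240,100; weights = 0.1414, 0.1452, 0.1501, 0.1198, 0.2180, 0.2255.
Cohort A: 0.1414×24.49 + 0.1452×84.30 + 0.1501×219.90 + 0.1198×326.32 + 0.2180×542.14 + 0.2255×790.07 = 384.1531 per 100,000.
Cohort C: 0.1414×21.47 + 0.1452×65.35 + 0.1501×200.01 + 0.1198×267.64 + 0.2180×412.73 + 0.2255×570.70 = 293.2798 per 100,000.
Ratio = 384.1531 ÷ 293.2798 = 1.30985.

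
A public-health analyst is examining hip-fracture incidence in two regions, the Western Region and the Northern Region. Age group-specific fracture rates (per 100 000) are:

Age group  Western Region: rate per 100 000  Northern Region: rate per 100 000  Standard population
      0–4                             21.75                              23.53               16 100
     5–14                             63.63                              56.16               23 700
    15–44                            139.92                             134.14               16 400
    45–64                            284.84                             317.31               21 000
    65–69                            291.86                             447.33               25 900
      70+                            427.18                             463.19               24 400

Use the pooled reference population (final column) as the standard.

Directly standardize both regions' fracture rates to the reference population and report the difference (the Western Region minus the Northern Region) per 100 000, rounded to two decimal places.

-41.91

Standard total = 127 500; weights = 0.1263, 0.1859, 0.1286, 0.1647, 0.2031, 0.1914.
The Western Region: 0.1263×21.75 + 0.1859×63.63 + 0.1286×139.92 + 0.1647×284.84 + 0.2031×291.86 + 0.1914×427.18 = 220.5247 per 100 000.
The Northern Region: 0.1263×23.53 + 0.1859×56.16 + 0.1286×134.14 + 0.1647×317.31 + 0.2031×447.33 + 0.1914×463.19 = 262.4385 per 100 000.
Difference = 220.5247 − 262.4385 = -41.9138.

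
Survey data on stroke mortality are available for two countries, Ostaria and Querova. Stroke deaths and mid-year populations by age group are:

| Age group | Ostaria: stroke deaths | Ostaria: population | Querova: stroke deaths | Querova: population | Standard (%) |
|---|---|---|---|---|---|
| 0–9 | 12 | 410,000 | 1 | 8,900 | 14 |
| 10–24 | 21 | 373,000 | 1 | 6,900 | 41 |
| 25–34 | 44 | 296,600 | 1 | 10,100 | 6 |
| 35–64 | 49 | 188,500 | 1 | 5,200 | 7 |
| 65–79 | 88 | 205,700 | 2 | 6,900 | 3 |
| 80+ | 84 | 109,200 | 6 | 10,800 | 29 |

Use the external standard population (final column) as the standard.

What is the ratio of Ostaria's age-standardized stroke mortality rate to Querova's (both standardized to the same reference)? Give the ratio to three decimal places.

Age-specific rates per 100,000 for Ostaria: 2.93, 5.63, 14.83, 25.99, 42.78, 76.92.
For Querova: 11.24, 14.49, 9.90, 19.23, 28.99, 55.56.
Standard weights: 0.14, 0.41, 0.06, 0.07, 0.03, 0.29.
Ostaria: 0.1400×2.93 + 0.4100×5.63 + 0.0600×14.83 + 0.0700×25.99 + 0.0300×42.78 + 0.2900×76.92 = 29.0189 per 100,000.
Querova: 0.1400×11.24 + 0.4100×14.49 + 0.0600×9.90 + 0.0700×19.23 + 0.0300×28.99 + 0.2900×55.56 = 26.4360 per 100,000.
Ratio = 29.0189 ÷ 26.4360 = 1.09771.

1.098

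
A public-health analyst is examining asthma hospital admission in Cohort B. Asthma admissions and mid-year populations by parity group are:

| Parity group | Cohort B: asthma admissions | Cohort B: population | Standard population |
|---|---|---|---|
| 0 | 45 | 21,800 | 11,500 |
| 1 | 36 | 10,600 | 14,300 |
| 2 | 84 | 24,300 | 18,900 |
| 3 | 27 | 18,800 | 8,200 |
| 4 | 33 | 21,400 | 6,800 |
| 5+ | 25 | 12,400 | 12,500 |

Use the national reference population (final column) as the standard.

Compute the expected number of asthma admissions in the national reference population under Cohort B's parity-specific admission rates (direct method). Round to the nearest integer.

Parity-specific rates per 10,000 for Cohort B: 20.64, 33.96, 34.57, 14.36, 15.42, 20.16.
Expected asthma admissions = Σ (standard pop × parity-specific rate ÷ 10,000)
= 11,500×20.64/10,000 + 14,300×33.96/10,000 + 18,900×34.57/10,000 + 8,200×14.36/10,000 + 6,800×15.42/10,000 + 12,500×20.16/10,000
= 23.74 + 48.57 + 65.33 + 11.78 + 10.49 + 25.20 = 185.10.

185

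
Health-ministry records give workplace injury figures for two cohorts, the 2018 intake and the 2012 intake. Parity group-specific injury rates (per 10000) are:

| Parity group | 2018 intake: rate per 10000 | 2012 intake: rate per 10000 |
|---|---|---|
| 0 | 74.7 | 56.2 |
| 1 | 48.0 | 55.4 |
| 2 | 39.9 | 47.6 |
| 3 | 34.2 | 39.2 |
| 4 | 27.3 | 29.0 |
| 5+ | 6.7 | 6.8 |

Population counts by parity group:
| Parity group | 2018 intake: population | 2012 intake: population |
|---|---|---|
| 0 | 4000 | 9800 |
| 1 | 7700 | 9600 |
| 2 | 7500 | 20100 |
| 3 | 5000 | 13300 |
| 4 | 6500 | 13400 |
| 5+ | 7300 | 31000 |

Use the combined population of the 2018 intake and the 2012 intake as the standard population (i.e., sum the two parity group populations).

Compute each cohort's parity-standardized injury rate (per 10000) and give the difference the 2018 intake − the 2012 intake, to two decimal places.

-1.59

Combined standard total = 135200; weights = 0.1021, 0.1280, 0.2041, 0.1354, 0.1472, 0.2833.
The 2018 intake: 0.1021×74.7 + 0.1280×48.0 + 0.2041×39.9 + 0.1354×34.2 + 0.1472×27.3 + 0.2833×6.7 = 32.4574 per 10000.
The 2012 intake: 0.1021×56.2 + 0.1280×55.4 + 0.2041×47.6 + 0.1354×39.2 + 0.1472×29.0 + 0.2833×6.8 = 34.0432 per 10000.
Difference = 32.4574 − 34.0432 = -1.5858.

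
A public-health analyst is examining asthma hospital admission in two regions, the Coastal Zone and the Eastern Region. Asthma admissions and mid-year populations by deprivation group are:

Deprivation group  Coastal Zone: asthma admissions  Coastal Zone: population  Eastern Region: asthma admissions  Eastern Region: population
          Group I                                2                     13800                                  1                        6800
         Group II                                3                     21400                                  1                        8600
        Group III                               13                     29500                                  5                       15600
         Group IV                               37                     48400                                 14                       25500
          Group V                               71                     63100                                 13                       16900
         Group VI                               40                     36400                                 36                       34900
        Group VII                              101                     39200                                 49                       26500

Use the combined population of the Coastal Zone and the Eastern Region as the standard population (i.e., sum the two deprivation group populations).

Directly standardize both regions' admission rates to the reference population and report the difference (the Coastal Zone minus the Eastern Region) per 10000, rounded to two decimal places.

2.67

Deprivation-specific rates per 10000 for the Coastal Zone: 1.45, 1.40, 4.41, 7.64, 11.25, 10.99, 25.77.
For the Eastern Region: 1.47, 1.16, 3.21, 5.49, 7.69, 10.32, 18.49.
Combined standard total = 386600; weights = 0.0533, 0.0776, 0.1167, 0.1912, 0.2069, 0.1844, 0.1699.
The Coastal Zone: 0.0533×1.45 + 0.0776×1.40 + 0.1167×4.41 + 0.1912×7.64 + 0.2069×11.25 + 0.1844×10.99 + 0.1699×25.77 = 10.8951 per 10000.
The Eastern Region: 0.0533×1.47 + 0.0776×1.16 + 0.1167×3.21 + 0.1912×5.49 + 0.2069×7.69 + 0.1844×10.32 + 0.1699×18.49 = 8.2285 per 10000.
Difference = 10.8951 − 8.2285 = 2.6666.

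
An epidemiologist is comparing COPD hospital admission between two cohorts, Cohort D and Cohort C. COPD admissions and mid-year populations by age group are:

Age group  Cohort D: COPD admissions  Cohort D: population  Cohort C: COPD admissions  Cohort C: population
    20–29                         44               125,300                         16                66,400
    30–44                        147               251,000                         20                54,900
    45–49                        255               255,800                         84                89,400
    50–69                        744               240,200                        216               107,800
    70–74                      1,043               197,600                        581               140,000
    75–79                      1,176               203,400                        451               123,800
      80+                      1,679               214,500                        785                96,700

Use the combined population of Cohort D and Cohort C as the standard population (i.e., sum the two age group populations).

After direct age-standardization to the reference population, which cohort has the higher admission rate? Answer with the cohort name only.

Cohort D

Age-specific rates per 10,000 for Cohort D: 3.51, 5.86, 9.97, 30.97, 52.78, 57.82, 78.28.
For Cohort C: 2.41, 3.64, 9.40, 20.04, 41.50, 36.43, 81.18.
Combined standard total = 2,166,800; weights = 0.0885, 0.1412, 0.1593, 0.1606, 0.1558, 0.1510, 0.1436.
Cohort D: 0.0885×3.51 + 0.1412×5.86 + 0.1593×9.97 + 0.1606×30.97 + 0.1558×52.78 + 0.1510×57.82 + 0.1436×78.28 = 35.8970 per 10,000.
Cohort C: 0.0885×2.41 + 0.1412×3.64 + 0.1593×9.40 + 0.1606×20.04 + 0.1558×41.50 + 0.1510×36.43 + 0.1436×81.18 = 29.0686 per 10,000.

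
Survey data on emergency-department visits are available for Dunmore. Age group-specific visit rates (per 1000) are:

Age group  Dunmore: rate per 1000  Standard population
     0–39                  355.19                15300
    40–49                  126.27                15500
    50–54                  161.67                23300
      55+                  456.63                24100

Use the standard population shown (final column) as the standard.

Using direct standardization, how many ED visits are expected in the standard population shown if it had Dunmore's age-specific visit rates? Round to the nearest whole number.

22163

Expected ED visits = Σ (standard pop × age-specific rate ÷ 1000)
= 15300×355.19/1000 + 15500×126.27/1000 + 23300×161.67/1000 + 24100×456.63/1000
= 5434.41 + 1957.18 + 3766.91 + 11004.78 = 22163.29.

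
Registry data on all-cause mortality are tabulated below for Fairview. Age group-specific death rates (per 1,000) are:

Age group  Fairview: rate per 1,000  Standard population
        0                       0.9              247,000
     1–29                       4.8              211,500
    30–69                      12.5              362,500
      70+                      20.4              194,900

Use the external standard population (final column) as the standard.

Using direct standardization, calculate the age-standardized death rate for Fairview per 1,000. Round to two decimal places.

9.59

Standard total = 1,015,900; weights = 0.2431, 0.2082, 0.3568, 0.1918.
Standardized rate: 0.2431×0.9 + 0.2082×4.8 + 0.3568×12.5 + 0.1918×20.4 = 9.5922 per 1,000.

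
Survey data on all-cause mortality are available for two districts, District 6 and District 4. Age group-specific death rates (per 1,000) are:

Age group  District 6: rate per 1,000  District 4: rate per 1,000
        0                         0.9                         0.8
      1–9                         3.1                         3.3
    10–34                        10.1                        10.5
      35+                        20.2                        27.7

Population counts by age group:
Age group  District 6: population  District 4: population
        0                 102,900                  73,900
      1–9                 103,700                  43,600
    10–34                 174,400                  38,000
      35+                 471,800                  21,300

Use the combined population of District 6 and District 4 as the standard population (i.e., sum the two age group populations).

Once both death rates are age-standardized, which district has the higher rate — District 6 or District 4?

District 4

Combined standard total = 1,029,600; weights = 0.1717, 0.1431, 0.2063, 0.4789.
District 6: 0.1717×0.9 + 0.1431×3.1 + 0.2063×10.1 + 0.4789×20.2 = 12.3559 per 1,000.
District 4: 0.1717×0.8 + 0.1431×3.3 + 0.2063×10.5 + 0.4789×27.7 = 16.0418 per 1,000.
The crude rates (13.73 vs 6.74) would put District 6 higher, but that reflects its age composition; once standardized to a common age structure, District 4 has the higher underlying rate.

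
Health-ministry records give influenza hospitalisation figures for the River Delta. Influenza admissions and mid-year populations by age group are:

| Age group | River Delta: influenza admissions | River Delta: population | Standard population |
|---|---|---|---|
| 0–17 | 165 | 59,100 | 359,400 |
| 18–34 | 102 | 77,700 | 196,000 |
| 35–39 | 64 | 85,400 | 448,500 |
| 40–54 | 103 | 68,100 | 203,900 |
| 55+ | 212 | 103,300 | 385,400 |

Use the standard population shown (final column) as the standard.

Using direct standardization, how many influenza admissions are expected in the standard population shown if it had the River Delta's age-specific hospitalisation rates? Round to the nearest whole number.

2696

Age-specific rates per 100,000 for the River Delta: 279.19, 131.27, 74.94, 151.25, 205.23.
Expected influenza admissions = Σ (standard pop × age-specific rate ÷ 100,000)
= 359,400×279.19/100,000 + 196,000×131.27/100,000 + 448,500×74.94/100,000 + 203,900×151.25/100,000 + 385,400×205.23/100,000
= 1003.40 + 257.30 + 336.11 + 308.40 + 790.95 = 2696.15.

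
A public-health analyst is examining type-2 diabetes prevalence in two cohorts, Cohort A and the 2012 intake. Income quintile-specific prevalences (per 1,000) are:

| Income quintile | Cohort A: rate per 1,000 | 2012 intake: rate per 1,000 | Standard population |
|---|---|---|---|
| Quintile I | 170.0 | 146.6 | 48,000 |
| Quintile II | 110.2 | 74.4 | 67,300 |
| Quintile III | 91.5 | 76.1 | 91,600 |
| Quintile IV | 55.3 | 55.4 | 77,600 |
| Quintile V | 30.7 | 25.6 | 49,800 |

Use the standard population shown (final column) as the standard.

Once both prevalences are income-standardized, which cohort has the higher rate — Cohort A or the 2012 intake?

Cohort A

Standard total = 334,300; weights = 0.1436, 0.2013, 0.2740, 0.2321, 0.1490.
Cohort A: 0.1436×170.0 + 0.2013×110.2 + 0.2740×91.5 + 0.2321×55.3 + 0.1490×30.7 = 89.0757 per 1,000.
The 2012 intake: 0.1436×146.6 + 0.2013×74.4 + 0.2740×76.1 + 0.2321×55.4 + 0.1490×25.6 = 73.5525 per 1,000.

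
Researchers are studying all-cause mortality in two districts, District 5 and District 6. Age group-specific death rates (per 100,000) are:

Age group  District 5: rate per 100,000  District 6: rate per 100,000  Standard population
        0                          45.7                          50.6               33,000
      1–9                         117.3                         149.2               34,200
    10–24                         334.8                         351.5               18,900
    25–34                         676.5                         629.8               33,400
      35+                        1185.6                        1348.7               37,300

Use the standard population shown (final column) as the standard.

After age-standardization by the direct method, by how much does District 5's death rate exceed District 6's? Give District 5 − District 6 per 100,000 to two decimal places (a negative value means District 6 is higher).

-38.85

Standard total = 156,800; weights = 0.2105, 0.2181, 0.1205, 0.2130, 0.2379.
District 5: 0.2105×45.7 + 0.2181×117.3 + 0.1205×334.8 + 0.2130×676.5 + 0.2379×1185.6 = 501.6930 per 100,000.
District 6: 0.2105×50.6 + 0.2181×149.2 + 0.1205×351.5 + 0.2130×629.8 + 0.2379×1348.7 = 540.5460 per 100,000.
Difference = 501.6930 − 540.5460 = -38.8531.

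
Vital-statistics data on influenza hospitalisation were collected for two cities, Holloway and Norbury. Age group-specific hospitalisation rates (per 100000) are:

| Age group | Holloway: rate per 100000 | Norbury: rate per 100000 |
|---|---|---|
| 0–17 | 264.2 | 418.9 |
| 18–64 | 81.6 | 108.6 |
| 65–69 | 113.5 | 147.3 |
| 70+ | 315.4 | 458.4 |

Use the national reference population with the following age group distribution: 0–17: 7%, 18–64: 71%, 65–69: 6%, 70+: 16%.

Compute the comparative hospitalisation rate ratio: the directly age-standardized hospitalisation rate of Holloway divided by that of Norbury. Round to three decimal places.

0.709

Standard weights: 0.07, 0.71, 0.06, 0.16.
Holloway: 0.0700×264.2 + 0.7100×81.6 + 0.0600×113.5 + 0.1600×315.4 = 133.7040 per 100000.
Norbury: 0.0700×418.9 + 0.7100×108.6 + 0.0600×147.3 + 0.1600×458.4 = 188.6110 per 100000.
Ratio = 133.7040 ÷ 188.6110 = 0.70889.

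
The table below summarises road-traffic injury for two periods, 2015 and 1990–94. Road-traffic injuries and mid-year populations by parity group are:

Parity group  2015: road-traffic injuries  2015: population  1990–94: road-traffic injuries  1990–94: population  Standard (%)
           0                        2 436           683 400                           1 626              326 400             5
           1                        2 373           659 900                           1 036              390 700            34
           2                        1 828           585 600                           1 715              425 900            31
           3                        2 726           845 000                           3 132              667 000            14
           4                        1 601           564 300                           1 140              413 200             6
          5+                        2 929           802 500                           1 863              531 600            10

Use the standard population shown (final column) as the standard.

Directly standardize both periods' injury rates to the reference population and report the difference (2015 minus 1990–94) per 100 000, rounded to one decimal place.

Parity-specific rates per 100 000 for 2015: 356.45, 359.60, 312.16, 322.60, 283.71, 364.98.
For 1990–94: 498.16, 265.17, 402.68, 469.57, 275.90, 350.45.
Standard weights: 0.05, 0.34, 0.31, 0.14, 0.06, 0.10.
2015: 0.0500×356.45 + 0.3400×359.60 + 0.3100×312.16 + 0.1400×322.60 + 0.0600×283.71 + 0.1000×364.98 = 335.5416 per 100 000.
1990–94: 0.0500×498.16 + 0.3400×265.17 + 0.3100×402.68 + 0.1400×469.57 + 0.0600×275.90 + 0.1000×350.45 = 357.2320 per 100 000.
Difference = 335.5416 − 357.2320 = -21.6904.

-21.7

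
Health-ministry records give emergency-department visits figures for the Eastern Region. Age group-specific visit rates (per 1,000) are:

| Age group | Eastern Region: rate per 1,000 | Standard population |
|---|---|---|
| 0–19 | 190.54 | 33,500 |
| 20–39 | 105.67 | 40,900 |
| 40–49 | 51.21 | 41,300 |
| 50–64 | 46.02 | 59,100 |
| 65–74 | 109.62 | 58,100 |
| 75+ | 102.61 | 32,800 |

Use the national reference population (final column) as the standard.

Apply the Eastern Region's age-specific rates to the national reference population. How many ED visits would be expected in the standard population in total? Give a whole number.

25274

Expected ED visits = Σ (standard pop × age-specific rate ÷ 1,000)
= 33,500×190.54/1,000 + 40,900×105.67/1,000 + 41,300×51.21/1,000 + 59,100×46.02/1,000 + 58,100×109.62/1,000 + 32,800×102.61/1,000
= 6383.09 + 4321.90 + 2114.97 + 2719.78 + 6368.92 + 3365.61 = 25274.28.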